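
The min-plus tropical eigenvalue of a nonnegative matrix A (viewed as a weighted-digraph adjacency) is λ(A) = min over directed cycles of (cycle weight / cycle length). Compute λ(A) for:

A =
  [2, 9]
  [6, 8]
λ(A) = 2

Enumerate directed cycles and compute their means (weight / length). Sample:
  cycle 0 → 0: weight = 2, length = 1, mean = 2/1 ≈ 2.000
  cycle 1 → 1: weight = 8, length = 1, mean = 8/1 ≈ 8.000
  cycle 0 → 1 → 0: weight = 15, length = 2, mean = 15/2 ≈ 7.500
  cycle 1 → 0 → 1: weight = 15, length = 2, mean = 15/2 ≈ 7.500
Minimum mean = 2.000, attained e.g. along the cycle 0 → 0 with weight 2 and length 1. So λ(A) = 2/1 = 2.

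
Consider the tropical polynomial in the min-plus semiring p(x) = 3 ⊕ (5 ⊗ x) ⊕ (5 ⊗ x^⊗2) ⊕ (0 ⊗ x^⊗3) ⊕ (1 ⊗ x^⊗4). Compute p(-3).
p(-3) = -11

A tropical monomial a ⊗ x^⊗i evaluates to a + i · x. Evaluating each term at x = -3:
  Term 0 contributes 3 + 0 · -3 = 3
  Term 1 contributes 5 + 1 · -3 = 2
  Term 2 contributes 5 + 2 · -3 = -1
  Term 3 contributes 0 + 3 · -3 = -9
  Term 4 contributes 1 + 4 · -3 = -11
p(-3) = ⊕ of these = min[3, 2, -1, -9, -11] = -11.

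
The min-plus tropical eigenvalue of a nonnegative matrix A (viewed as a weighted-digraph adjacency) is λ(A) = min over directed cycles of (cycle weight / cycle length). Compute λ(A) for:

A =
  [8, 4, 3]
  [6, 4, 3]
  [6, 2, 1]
λ(A) = 1

Enumerate directed cycles and compute their means (weight / length). Sample:
  cycle 0 → 0: weight = 8, length = 1, mean = 8/1 ≈ 8.000
  cycle 1 → 1: weight = 4, length = 1, mean = 4/1 ≈ 4.000
  cycle 2 → 2: weight = 1, length = 1, mean = 1/1 ≈ 1.000
  cycle 0 → 1 → 0: weight = 10, length = 2, mean = 10/2 ≈ 5.000
  cycle 0 → 2 → 0: weight = 9, length = 2, mean = 9/2 ≈ 4.500
  cycle 1 → 0 → 1: weight = 10, length = 2, mean = 10/2 ≈ 5.000
Minimum mean = 1.000, attained e.g. along the cycle 2 → 2 with weight 1 and length 1. So λ(A) = 1/1 = 1.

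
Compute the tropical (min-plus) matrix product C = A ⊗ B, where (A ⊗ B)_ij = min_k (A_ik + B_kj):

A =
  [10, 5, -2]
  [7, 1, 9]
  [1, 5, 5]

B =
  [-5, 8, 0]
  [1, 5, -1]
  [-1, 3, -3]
A ⊗ B =
  [-3, 1, -5]
  [2, 6, 0]
  [-4, 8, 1]

Apply the min-plus product entry-by-entry:
  C[0][0] = min over k of (A[0][0] + B[0][0] = 10 + -5 = 5, A[0][1] + B[1][0] = 5 + 1 = 6, A[0][2] + B[2][0] = -2 + -1 = -3) = -3 (attained at k = 2)
  C[0][1] = min over k of (A[0][0] + B[0][1] = 10 + 8 = 18, A[0][1] + B[1][1] = 5 + 5 = 10, A[0][2] + B[2][1] = -2 + 3 = 1) = 1 (attained at k = 2)
  C[0][2] = min over k of (A[0][0] + B[0][2] = 10 + 0 = 10, A[0][1] + B[1][2] = 5 + -1 = 4, A[0][2] + B[2][2] = -2 + -3 = -5) = -5 (attained at k = 2)
  C[1][0] = min over k of (A[1][0] + B[0][0] = 7 + -5 = 2, A[1][1] + B[1][0] = 1 + 1 = 2, A[1][2] + B[2][0] = 9 + -1 = 8) = 2 (attained at k = 0)
  C[1][1] = min over k of (A[1][0] + B[0][1] = 7 + 8 = 15, A[1][1] + B[1][1] = 1 + 5 = 6, A[1][2] + B[2][1] = 9 + 3 = 12) = 6 (attained at k = 1)
  C[1][2] = min over k of (A[1][0] + B[0][2] = 7 + 0 = 7, A[1][1] + B[1][2] = 1 + -1 = 0, A[1][2] + B[2][2] = 9 + -3 = 6) = 0 (attained at k = 1)
  C[2][0] = min over k of (A[2][0] + B[0][0] = 1 + -5 = -4, A[2][1] + B[1][0] = 5 + 1 = 6, A[2][2] + B[2][0] = 5 + -1 = 4) = -4 (attained at k = 0)
  C[2][1] = min over k of (A[2][0] + B[0][1] = 1 + 8 = 9, A[2][1] + B[1][1] = 5 + 5 = 10, A[2][2] + B[2][1] = 5 + 3 = 8) = 8 (attained at k = 2)
  C[2][2] = min over k of (A[2][0] + B[0][2] = 1 + 0 = 1, A[2][1] + B[1][2] = 5 + -1 = 4, A[2][2] + B[2][2] = 5 + -3 = 2) = 1 (attained at k = 0)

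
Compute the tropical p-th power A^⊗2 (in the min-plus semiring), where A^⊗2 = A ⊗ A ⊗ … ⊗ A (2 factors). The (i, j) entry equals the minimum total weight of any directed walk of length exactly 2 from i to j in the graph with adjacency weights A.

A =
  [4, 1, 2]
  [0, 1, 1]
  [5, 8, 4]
A^⊗2 =
  [1, 2, 2]
  [1, 1, 2]
  [8, 6, 7]

Each entry (A^⊗2)_ij equals the minimum over all length-2 walks i = v_0 → v_1 → … → v_2 = j of Σ_t A[v_t][v_{t+1}]. For example, for (i, j) = (0, 2) we minimise over 3 possible intermediate vertex sequences; the minimum is 2, attained along the walk 0 → 1 → 2.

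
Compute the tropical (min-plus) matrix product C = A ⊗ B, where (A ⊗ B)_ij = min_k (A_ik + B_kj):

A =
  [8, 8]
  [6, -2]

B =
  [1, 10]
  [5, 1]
A ⊗ B =
  [9, 9]
  [3, -1]

Apply the min-plus product entry-by-entry:
  C[0][0] = min over k of (A[0][0] + B[0][0] = 8 + 1 = 9, A[0][1] + B[1][0] = 8 + 5 = 13) = 9 (attained at k = 0)
  C[0][1] = min over k of (A[0][0] + B[0][1] = 8 + 10 = 18, A[0][1] + B[1][1] = 8 + 1 = 9) = 9 (attained at k = 1)
  C[1][0] = min over k of (A[1][0] + B[0][0] = 6 + 1 = 7, A[1][1] + B[1][0] = -2 + 5 = 3) = 3 (attained at k = 1)
  C[1][1] = min over k of (A[1][0] + B[0][1] = 6 + 10 = 16, A[1][1] + B[1][1] = -2 + 1 = -1) = -1 (attained at k = 1)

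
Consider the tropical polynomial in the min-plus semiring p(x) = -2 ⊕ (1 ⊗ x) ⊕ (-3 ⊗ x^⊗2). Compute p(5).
p(5) = -2

A tropical monomial a ⊗ x^⊗i evaluates to a + i · x. Evaluating each term at x = 5:
  Term 0 contributes -2 + 0 · 5 = -2
  Term 1 contributes 1 + 1 · 5 = 6
  Term 2 contributes -3 + 2 · 5 = 7
p(5) = ⊕ of these = min[-2, 6, 7] = -2.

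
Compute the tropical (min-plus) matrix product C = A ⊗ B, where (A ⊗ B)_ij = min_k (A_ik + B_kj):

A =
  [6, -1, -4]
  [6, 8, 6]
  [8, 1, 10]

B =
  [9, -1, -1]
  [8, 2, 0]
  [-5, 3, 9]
A ⊗ B =
  [-9, -1, -1]
  [1, 5, 5]
  [5, 3, 1]

Apply the min-plus product entry-by-entry:
  C[0][0] = min over k of (A[0][0] + B[0][0] = 6 + 9 = 15, A[0][1] + B[1][0] = -1 + 8 = 7, A[0][2] + B[2][0] = -4 + -5 = -9) = -9 (attained at k = 2)
  C[0][1] = min over k of (A[0][0] + B[0][1] = 6 + -1 = 5, A[0][1] + B[1][1] = -1 + 2 = 1, A[0][2] + B[2][1] = -4 + 3 = -1) = -1 (attained at k = 2)
  C[0][2] = min over k of (A[0][0] + B[0][2] = 6 + -1 = 5, A[0][1] + B[1][2] = -1 + 0 = -1, A[0][2] + B[2][2] = -4 + 9 = 5) = -1 (attained at k = 1)
  C[1][0] = min over k of (A[1][0] + B[0][0] = 6 + 9 = 15, A[1][1] + B[1][0] = 8 + 8 = 16, A[1][2] + B[2][0] = 6 + -5 = 1) = 1 (attained at k = 2)
  C[1][1] = min over k of (A[1][0] + B[0][1] = 6 + -1 = 5, A[1][1] + B[1][1] = 8 + 2 = 10, A[1][2] + B[2][1] = 6 + 3 = 9) = 5 (attained at k = 0)
  C[1][2] = min over k of (A[1][0] + B[0][2] = 6 + -1 = 5, A[1][1] + B[1][2] = 8 + 0 = 8, A[1][2] + B[2][2] = 6 + 9 = 15) = 5 (attained at k = 0)
  C[2][0] = min over k of (A[2][0] + B[0][0] = 8 + 9 = 17, A[2][1] + B[1][0] = 1 + 8 = 9, A[2][2] + B[2][0] = 10 + -5 = 5) = 5 (attained at k = 2)
  C[2][1] = min over k of (A[2][0] + B[0][1] = 8 + -1 = 7, A[2][1] + B[1][1] = 1 + 2 = 3, A[2][2] + B[2][1] = 10 + 3 = 13) = 3 (attained at k = 1)
  C[2][2] = min over k of (A[2][0] + B[0][2] = 8 + -1 = 7, A[2][1] + B[1][2] = 1 + 0 = 1, A[2][2] + B[2][2] = 10 + 9 = 19) = 1 (attained at k = 1)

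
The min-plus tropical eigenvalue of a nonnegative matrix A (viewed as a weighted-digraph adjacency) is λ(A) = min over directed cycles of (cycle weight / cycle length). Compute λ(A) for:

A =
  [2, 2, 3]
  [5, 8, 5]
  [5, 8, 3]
λ(A) = 2

Enumerate directed cycles and compute their means (weight / length). Sample:
  cycle 0 → 0: weight = 2, length = 1, mean = 2/1 ≈ 2.000
  cycle 1 → 1: weight = 8, length = 1, mean = 8/1 ≈ 8.000
  cycle 2 → 2: weight = 3, length = 1, mean = 3/1 ≈ 3.000
  cycle 0 → 1 → 0: weight = 7, length = 2, mean = 7/2 ≈ 3.500
  cycle 0 → 2 → 0: weight = 8, length = 2, mean = 8/2 ≈ 4.000
  cycle 1 → 0 → 1: weight = 7, length = 2, mean = 7/2 ≈ 3.500
Minimum mean = 2.000, attained e.g. along the cycle 0 → 0 with weight 2 and length 1. So λ(A) = 2/1 = 2.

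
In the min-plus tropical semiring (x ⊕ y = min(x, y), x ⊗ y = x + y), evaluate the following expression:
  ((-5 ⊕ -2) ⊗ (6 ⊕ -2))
((-5 ⊕ -2) ⊗ (6 ⊕ -2)) = -7

Expand innermost to outermost. Recall ⊕ takes the minimum of its arguments and ⊗ takes their sum. Working out the expression ((-5 ⊕ -2) ⊗ (6 ⊕ -2)) gives -7.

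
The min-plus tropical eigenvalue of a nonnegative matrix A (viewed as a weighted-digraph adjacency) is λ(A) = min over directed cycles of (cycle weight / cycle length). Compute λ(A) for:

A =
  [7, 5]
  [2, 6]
λ(A) = 7/2

Enumerate directed cycles and compute their means (weight / length). Sample:
  cycle 0 → 0: weight = 7, length = 1, mean = 7/1 ≈ 7.000
  cycle 1 → 1: weight = 6, length = 1, mean = 6/1 ≈ 6.000
  cycle 0 → 1 → 0: weight = 7, length = 2, mean = 7/2 ≈ 3.500
  cycle 1 → 0 → 1: weight = 7, length = 2, mean = 7/2 ≈ 3.500
Minimum mean = 3.500, attained e.g. along the cycle 0 → 1 → 0 with weight 7 and length 2. So λ(A) = 7/2 = 7/2.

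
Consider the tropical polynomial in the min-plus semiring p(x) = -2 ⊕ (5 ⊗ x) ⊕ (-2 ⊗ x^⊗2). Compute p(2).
p(2) = -2

A tropical monomial a ⊗ x^⊗i evaluates to a + i · x. Evaluating each term at x = 2:
  Term 0 contributes -2 + 0 · 2 = -2
  Term 1 contributes 5 + 1 · 2 = 7
  Term 2 contributes -2 + 2 · 2 = 2
p(2) = ⊕ of these = min[-2, 7, 2] = -2.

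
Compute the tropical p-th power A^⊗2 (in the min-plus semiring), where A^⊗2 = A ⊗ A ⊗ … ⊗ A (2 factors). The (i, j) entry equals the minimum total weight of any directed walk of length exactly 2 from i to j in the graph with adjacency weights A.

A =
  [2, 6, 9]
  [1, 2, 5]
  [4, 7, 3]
A^⊗2 =
  [4, 8, 11]
  [3, 4, 7]
  [6, 9, 6]

Each entry (A^⊗2)_ij equals the minimum over all length-2 walks i = v_0 → v_1 → … → v_2 = j of Σ_t A[v_t][v_{t+1}]. For example, for (i, j) = (0, 2) we minimise over 3 possible intermediate vertex sequences; the minimum is 11, attained along the walk 0 → 0 → 2.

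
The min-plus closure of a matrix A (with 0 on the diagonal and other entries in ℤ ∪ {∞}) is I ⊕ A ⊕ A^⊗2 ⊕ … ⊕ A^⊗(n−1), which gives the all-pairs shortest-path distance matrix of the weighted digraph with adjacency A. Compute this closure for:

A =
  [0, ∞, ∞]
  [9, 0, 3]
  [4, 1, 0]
Closure =
  [0, ∞, ∞]
  [7, 0, 3]
  [4, 1, 0]

This is the Floyd-Warshall all-pairs shortest-path computation. For each intermediate vertex k = 0, 1, …, 2, update dist[i][j] ← min(dist[i][j], dist[i][k] + dist[k][j]). The final matrix gives, for each (i, j), the minimum total weight of any directed path from i to j (possibly empty when i = j).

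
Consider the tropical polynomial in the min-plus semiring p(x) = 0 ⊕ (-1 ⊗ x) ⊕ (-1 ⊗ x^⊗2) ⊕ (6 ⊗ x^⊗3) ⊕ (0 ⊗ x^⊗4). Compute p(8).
p(8) = 0

A tropical monomial a ⊗ x^⊗i evaluates to a + i · x. Evaluating each term at x = 8:
  Term 0 contributes 0 + 0 · 8 = 0
  Term 1 contributes -1 + 1 · 8 = 7
  Term 2 contributes -1 + 2 · 8 = 15
  Term 3 contributes 6 + 3 · 8 = 30
  Term 4 contributes 0 + 4 · 8 = 32
p(8) = ⊕ of these = min[0, 7, 15, 30, 32] = 0.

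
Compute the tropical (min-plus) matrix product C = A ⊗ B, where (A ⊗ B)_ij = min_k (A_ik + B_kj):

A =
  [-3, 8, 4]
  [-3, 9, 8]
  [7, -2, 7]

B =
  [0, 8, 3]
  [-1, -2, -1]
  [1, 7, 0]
A ⊗ B =
  [-3, 5, 0]
  [-3, 5, 0]
  [-3, -4, -3]

Apply the min-plus product entry-by-entry:
  C[0][0] = min over k of (A[0][0] + B[0][0] = -3 + 0 = -3, A[0][1] + B[1][0] = 8 + -1 = 7, A[0][2] + B[2][0] = 4 + 1 = 5) = -3 (attained at k = 0)
  C[0][1] = min over k of (A[0][0] + B[0][1] = -3 + 8 = 5, A[0][1] + B[1][1] = 8 + -2 = 6, A[0][2] + B[2][1] = 4 + 7 = 11) = 5 (attained at k = 0)
  C[0][2] = min over k of (A[0][0] + B[0][2] = -3 + 3 = 0, A[0][1] + B[1][2] = 8 + -1 = 7, A[0][2] + B[2][2] = 4 + 0 = 4) = 0 (attained at k = 0)
  C[1][0] = min over k of (A[1][0] + B[0][0] = -3 + 0 = -3, A[1][1] + B[1][0] = 9 + -1 = 8, A[1][2] + B[2][0] = 8 + 1 = 9) = -3 (attained at k = 0)
  C[1][1] = min over k of (A[1][0] + B[0][1] = -3 + 8 = 5, A[1][1] + B[1][1] = 9 + -2 = 7, A[1][2] + B[2][1] = 8 + 7 = 15) = 5 (attained at k = 0)
  C[1][2] = min over k of (A[1][0] + B[0][2] = -3 + 3 = 0, A[1][1] + B[1][2] = 9 + -1 = 8, A[1][2] + B[2][2] = 8 + 0 = 8) = 0 (attained at k = 0)
  C[2][0] = min over k of (A[2][0] + B[0][0] = 7 + 0 = 7, A[2][1] + B[1][0] = -2 + -1 = -3, A[2][2] + B[2][0] = 7 + 1 = 8) = -3 (attained at k = 1)
  C[2][1] = min over k of (A[2][0] + B[0][1] = 7 + 8 = 15, A[2][1] + B[1][1] = -2 + -2 = -4, A[2][2] + B[2][1] = 7 + 7 = 14) = -4 (attained at k = 1)
  C[2][2] = min over k of (A[2][0] + B[0][2] = 7 + 3 = 10, A[2][1] + B[1][2] = -2 + -1 = -3, A[2][2] + B[2][2] = 7 + 0 = 7) = -3 (attained at k = 1)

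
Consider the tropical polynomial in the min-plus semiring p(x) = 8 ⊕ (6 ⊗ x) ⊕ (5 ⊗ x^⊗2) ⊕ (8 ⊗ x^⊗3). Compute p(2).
p(2) = 8

A tropical monomial a ⊗ x^⊗i evaluates to a + i · x. Evaluating each term at x = 2:
  Term 0 contributes 8 + 0 · 2 = 8
  Term 1 contributes 6 + 1 · 2 = 8
  Term 2 contributes 5 + 2 · 2 = 9
  Term 3 contributes 8 + 3 · 2 = 14
p(2) = ⊕ of these = min[8, 8, 9, 14] = 8.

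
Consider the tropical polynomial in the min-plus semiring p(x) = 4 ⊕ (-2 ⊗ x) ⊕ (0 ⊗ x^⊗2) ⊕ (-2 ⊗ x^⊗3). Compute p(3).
p(3) = 1

A tropical monomial a ⊗ x^⊗i evaluates to a + i · x. Evaluating each term at x = 3:
  Term 0 contributes 4 + 0 · 3 = 4
  Term 1 contributes -2 + 1 · 3 = 1
  Term 2 contributes 0 + 2 · 3 = 6
  Term 3 contributes -2 + 3 · 3 = 7
p(3) = ⊕ of these = min[4, 1, 6, 7] = 1.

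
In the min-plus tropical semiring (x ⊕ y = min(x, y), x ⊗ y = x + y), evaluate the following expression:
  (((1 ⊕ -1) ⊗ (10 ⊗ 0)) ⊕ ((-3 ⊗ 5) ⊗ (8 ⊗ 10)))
(((1 ⊕ -1) ⊗ (10 ⊗ 0)) ⊕ ((-3 ⊗ 5) ⊗ (8 ⊗ 10))) = 9

Expand innermost to outermost. Recall ⊕ takes the minimum of its arguments and ⊗ takes their sum. Working out the expression (((1 ⊕ -1) ⊗ (10 ⊗ 0)) ⊕ ((-3 ⊗ 5) ⊗ (8 ⊗ 10))) gives 9.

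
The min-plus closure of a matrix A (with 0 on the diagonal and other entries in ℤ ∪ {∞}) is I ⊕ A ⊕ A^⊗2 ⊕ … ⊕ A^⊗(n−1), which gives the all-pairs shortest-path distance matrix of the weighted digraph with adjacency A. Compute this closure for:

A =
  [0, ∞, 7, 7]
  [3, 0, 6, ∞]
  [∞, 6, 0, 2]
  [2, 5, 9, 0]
Closure =
  [0, 12, 7, 7]
  [3, 0, 6, 8]
  [4, 6, 0, 2]
  [2, 5, 9, 0]

This is the Floyd-Warshall all-pairs shortest-path computation. For each intermediate vertex k = 0, 1, …, 3, update dist[i][j] ← min(dist[i][j], dist[i][k] + dist[k][j]). The final matrix gives, for each (i, j), the minimum total weight of any directed path from i to j (possibly empty when i = j).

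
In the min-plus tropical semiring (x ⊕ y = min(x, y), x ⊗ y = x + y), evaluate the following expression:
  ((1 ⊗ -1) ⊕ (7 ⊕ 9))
((1 ⊗ -1) ⊕ (7 ⊕ 9)) = 0

Expand innermost to outermost. Recall ⊕ takes the minimum of its arguments and ⊗ takes their sum. Working out the expression ((1 ⊗ -1) ⊕ (7 ⊕ 9)) gives 0.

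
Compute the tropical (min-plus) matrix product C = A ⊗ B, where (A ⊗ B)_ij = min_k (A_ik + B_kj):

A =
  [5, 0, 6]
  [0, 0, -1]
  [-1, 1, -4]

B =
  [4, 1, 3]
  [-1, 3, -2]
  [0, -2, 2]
A ⊗ B =
  [-1, 3, -2]
  [-1, -3, -2]
  [-4, -6, -2]

Apply the min-plus product entry-by-entry:
  C[0][0] = min over k of (A[0][0] + B[0][0] = 5 + 4 = 9, A[0][1] + B[1][0] = 0 + -1 = -1, A[0][2] + B[2][0] = 6 + 0 = 6) = -1 (attained at k = 1)
  C[0][1] = min over k of (A[0][0] + B[0][1] = 5 + 1 = 6, A[0][1] + B[1][1] = 0 + 3 = 3, A[0][2] + B[2][1] = 6 + -2 = 4) = 3 (attained at k = 1)
  C[0][2] = min over k of (A[0][0] + B[0][2] = 5 + 3 = 8, A[0][1] + B[1][2] = 0 + -2 = -2, A[0][2] + B[2][2] = 6 + 2 = 8) = -2 (attained at k = 1)
  C[1][0] = min over k of (A[1][0] + B[0][0] = 0 + 4 = 4, A[1][1] + B[1][0] = 0 + -1 = -1, A[1][2] + B[2][0] = -1 + 0 = -1) = -1 (attained at k = 1)
  C[1][1] = min over k of (A[1][0] + B[0][1] = 0 + 1 = 1, A[1][1] + B[1][1] = 0 + 3 = 3, A[1][2] + B[2][1] = -1 + -2 = -3) = -3 (attained at k = 2)
  C[1][2] = min over k of (A[1][0] + B[0][2] = 0 + 3 = 3, A[1][1] + B[1][2] = 0 + -2 = -2, A[1][2] + B[2][2] = -1 + 2 = 1) = -2 (attained at k = 1)
  C[2][0] = min over k of (A[2][0] + B[0][0] = -1 + 4 = 3, A[2][1] + B[1][0] = 1 + -1 = 0, A[2][2] + B[2][0] = -4 + 0 = -4) = -4 (attained at k = 2)
  C[2][1] = min over k of (A[2][0] + B[0][1] = -1 + 1 = 0, A[2][1] + B[1][1] = 1 + 3 = 4, A[2][2] + B[2][1] = -4 + -2 = -6) = -6 (attained at k = 2)
  C[2][2] = min over k of (A[2][0] + B[0][2] = -1 + 3 = 2, A[2][1] + B[1][2] = 1 + -2 = -1, A[2][2] + B[2][2] = -4 + 2 = -2) = -2 (attained at k = 2)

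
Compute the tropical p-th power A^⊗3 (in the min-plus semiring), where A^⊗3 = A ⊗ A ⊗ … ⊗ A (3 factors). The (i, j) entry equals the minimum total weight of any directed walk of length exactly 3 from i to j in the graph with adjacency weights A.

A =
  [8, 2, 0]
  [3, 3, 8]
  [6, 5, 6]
A^⊗3 =
  [8, 7, 5]
  [8, 8, 6]
  [11, 10, 8]

Each entry (A^⊗3)_ij equals the minimum over all length-3 walks i = v_0 → v_1 → … → v_3 = j of Σ_t A[v_t][v_{t+1}]. For example, for (i, j) = (0, 2) we minimise over 9 possible intermediate vertex sequences; the minimum is 5, attained along the walk 0 → 1 → 0 → 2.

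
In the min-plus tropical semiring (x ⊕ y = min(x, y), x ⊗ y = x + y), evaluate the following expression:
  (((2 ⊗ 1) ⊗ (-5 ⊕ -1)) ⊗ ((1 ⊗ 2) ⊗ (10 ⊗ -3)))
(((2 ⊗ 1) ⊗ (-5 ⊕ -1)) ⊗ ((1 ⊗ 2) ⊗ (10 ⊗ -3))) = 8

Expand innermost to outermost. Recall ⊕ takes the minimum of its arguments and ⊗ takes their sum. Working out the expression (((2 ⊗ 1) ⊗ (-5 ⊕ -1)) ⊗ ((1 ⊗ 2) ⊗ (10 ⊗ -3))) gives 8.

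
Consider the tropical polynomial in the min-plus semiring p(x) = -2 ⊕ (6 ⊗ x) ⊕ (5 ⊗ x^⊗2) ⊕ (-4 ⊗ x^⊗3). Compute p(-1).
p(-1) = -7

A tropical monomial a ⊗ x^⊗i evaluates to a + i · x. Evaluating each term at x = -1:
  Term 0 contributes -2 + 0 · -1 = -2
  Term 1 contributes 6 + 1 · -1 = 5
  Term 2 contributes 5 + 2 · -1 = 3
  Term 3 contributes -4 + 3 · -1 = -7
p(-1) = ⊕ of these = min[-2, 5, 3, -7] = -7.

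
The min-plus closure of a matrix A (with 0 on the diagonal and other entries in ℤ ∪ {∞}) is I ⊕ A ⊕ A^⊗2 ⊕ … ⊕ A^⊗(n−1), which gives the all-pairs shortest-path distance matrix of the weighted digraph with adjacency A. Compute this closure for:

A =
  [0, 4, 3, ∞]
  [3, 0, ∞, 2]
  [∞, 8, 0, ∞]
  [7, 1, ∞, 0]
Closure =
  [0, 4, 3, 6]
  [3, 0, 6, 2]
  [11, 8, 0, 10]
  [4, 1, 7, 0]

This is the Floyd-Warshall all-pairs shortest-path computation. For each intermediate vertex k = 0, 1, …, 3, update dist[i][j] ← min(dist[i][j], dist[i][k] + dist[k][j]). The final matrix gives, for each (i, j), the minimum total weight of any directed path from i to j (possibly empty when i = j).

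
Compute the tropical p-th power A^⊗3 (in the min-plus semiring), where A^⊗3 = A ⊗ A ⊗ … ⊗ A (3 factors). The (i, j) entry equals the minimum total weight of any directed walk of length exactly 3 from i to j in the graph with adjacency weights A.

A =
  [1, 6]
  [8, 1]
A^⊗3 =
  [3, 8]
  [10, 3]

Each entry (A^⊗3)_ij equals the minimum over all length-3 walks i = v_0 → v_1 → … → v_3 = j of Σ_t A[v_t][v_{t+1}]. For example, for (i, j) = (0, 1) we minimise over 4 possible intermediate vertex sequences; the minimum is 8, attained along the walk 0 → 0 → 0 → 1.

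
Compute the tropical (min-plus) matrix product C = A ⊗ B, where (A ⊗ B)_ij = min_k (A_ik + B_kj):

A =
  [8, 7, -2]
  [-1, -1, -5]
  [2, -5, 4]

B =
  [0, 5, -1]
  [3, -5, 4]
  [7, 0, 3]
A ⊗ B =
  [5, -2, 1]
  [-1, -6, -2]
  [-2, -10, -1]

Apply the min-plus product entry-by-entry:
  C[0][0] = min over k of (A[0][0] + B[0][0] = 8 + 0 = 8, A[0][1] + B[1][0] = 7 + 3 = 10, A[0][2] + B[2][0] = -2 + 7 = 5) = 5 (attained at k = 2)
  C[0][1] = min over k of (A[0][0] + B[0][1] = 8 + 5 = 13, A[0][1] + B[1][1] = 7 + -5 = 2, A[0][2] + B[2][1] = -2 + 0 = -2) = -2 (attained at k = 2)
  C[0][2] = min over k of (A[0][0] + B[0][2] = 8 + -1 = 7, A[0][1] + B[1][2] = 7 + 4 = 11, A[0][2] + B[2][2] = -2 + 3 = 1) = 1 (attained at k = 2)
  C[1][0] = min over k of (A[1][0] + B[0][0] = -1 + 0 = -1, A[1][1] + B[1][0] = -1 + 3 = 2, A[1][2] + B[2][0] = -5 + 7 = 2) = -1 (attained at k = 0)
  C[1][1] = min over k of (A[1][0] + B[0][1] = -1 + 5 = 4, A[1][1] + B[1][1] = -1 + -5 = -6, A[1][2] + B[2][1] = -5 + 0 = -5) = -6 (attained at k = 1)
  C[1][2] = min over k of (A[1][0] + B[0][2] = -1 + -1 = -2, A[1][1] + B[1][2] = -1 + 4 = 3, A[1][2] + B[2][2] = -5 + 3 = -2) = -2 (attained at k = 0)
  C[2][0] = min over k of (A[2][0] + B[0][0] = 2 + 0 = 2, A[2][1] + B[1][0] = -5 + 3 = -2, A[2][2] + B[2][0] = 4 + 7 = 11) = -2 (attained at k = 1)
  C[2][1] = min over k of (A[2][0] + B[0][1] = 2 + 5 = 7, A[2][1] + B[1][1] = -5 + -5 = -10, A[2][2] + B[2][1] = 4 + 0 = 4) = -10 (attained at k = 1)
  C[2][2] = min over k of (A[2][0] + B[0][2] = 2 + -1 = 1, A[2][1] + B[1][2] = -5 + 4 = -1, A[2][2] + B[2][2] = 4 + 3 = 7) = -1 (attained at k = 1)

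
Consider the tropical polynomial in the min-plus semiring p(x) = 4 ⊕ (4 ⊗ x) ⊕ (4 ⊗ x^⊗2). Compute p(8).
p(8) = 4

A tropical monomial a ⊗ x^⊗i evaluates to a + i · x. Evaluating each term at x = 8:
  Term 0 contributes 4 + 0 · 8 = 4
  Term 1 contributes 4 + 1 · 8 = 12
  Term 2 contributes 4 + 2 · 8 = 20
p(8) = ⊕ of these = min[4, 12, 20] = 4.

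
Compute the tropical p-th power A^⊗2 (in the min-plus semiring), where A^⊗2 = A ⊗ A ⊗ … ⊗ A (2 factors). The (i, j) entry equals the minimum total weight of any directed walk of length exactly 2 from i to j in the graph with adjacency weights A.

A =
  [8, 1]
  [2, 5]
A^⊗2 =
  [3, 6]
  [7, 3]

Each entry (A^⊗2)_ij equals the minimum over all length-2 walks i = v_0 → v_1 → … → v_2 = j of Σ_t A[v_t][v_{t+1}]. For example, for (i, j) = (0, 1) we minimise over 2 possible intermediate vertex sequences; the minimum is 6, attained along the walk 0 → 1 → 1.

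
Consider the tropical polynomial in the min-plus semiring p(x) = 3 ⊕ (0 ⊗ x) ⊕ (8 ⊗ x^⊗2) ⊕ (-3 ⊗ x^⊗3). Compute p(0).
p(0) = -3

A tropical monomial a ⊗ x^⊗i evaluates to a + i · x. Evaluating each term at x = 0:
  Term 0 contributes 3 + 0 · 0 = 3
  Term 1 contributes 0 + 1 · 0 = 0
  Term 2 contributes 8 + 2 · 0 = 8
  Term 3 contributes -3 + 3 · 0 = -3
p(0) = ⊕ of these = min[3, 0, 8, -3] = -3.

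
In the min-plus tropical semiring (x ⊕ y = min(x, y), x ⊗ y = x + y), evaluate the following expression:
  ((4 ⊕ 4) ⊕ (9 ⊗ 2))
((4 ⊕ 4) ⊕ (9 ⊗ 2)) = 4

Expand innermost to outermost. Recall ⊕ takes the minimum of its arguments and ⊗ takes their sum. Working out the expression ((4 ⊕ 4) ⊕ (9 ⊗ 2)) gives 4.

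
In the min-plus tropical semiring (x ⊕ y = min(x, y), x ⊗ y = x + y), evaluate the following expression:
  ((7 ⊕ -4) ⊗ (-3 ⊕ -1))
((7 ⊕ -4) ⊗ (-3 ⊕ -1)) = -7

Expand innermost to outermost. Recall ⊕ takes the minimum of its arguments and ⊗ takes their sum. Working out the expression ((7 ⊕ -4) ⊗ (-3 ⊕ -1)) gives -7.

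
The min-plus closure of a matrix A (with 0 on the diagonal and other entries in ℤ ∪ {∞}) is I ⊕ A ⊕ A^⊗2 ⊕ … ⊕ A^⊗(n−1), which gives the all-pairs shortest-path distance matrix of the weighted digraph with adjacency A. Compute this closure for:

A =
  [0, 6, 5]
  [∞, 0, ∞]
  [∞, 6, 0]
Closure =
  [0, 6, 5]
  [∞, 0, ∞]
  [∞, 6, 0]

This is the Floyd-Warshall all-pairs shortest-path computation. For each intermediate vertex k = 0, 1, …, 2, update dist[i][j] ← min(dist[i][j], dist[i][k] + dist[k][j]). The final matrix gives, for each (i, j), the minimum total weight of any directed path from i to j (possibly empty when i = j).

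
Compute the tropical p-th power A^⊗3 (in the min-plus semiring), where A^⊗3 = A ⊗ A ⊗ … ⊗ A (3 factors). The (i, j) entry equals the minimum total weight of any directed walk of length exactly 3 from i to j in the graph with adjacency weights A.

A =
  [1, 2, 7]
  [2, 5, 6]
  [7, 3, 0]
A^⊗3 =
  [3, 4, 7]
  [4, 5, 6]
  [5, 3, 0]

Each entry (A^⊗3)_ij equals the minimum over all length-3 walks i = v_0 → v_1 → … → v_3 = j of Σ_t A[v_t][v_{t+1}]. For example, for (i, j) = (0, 2) we minimise over 9 possible intermediate vertex sequences; the minimum is 7, attained along the walk 0 → 2 → 2 → 2.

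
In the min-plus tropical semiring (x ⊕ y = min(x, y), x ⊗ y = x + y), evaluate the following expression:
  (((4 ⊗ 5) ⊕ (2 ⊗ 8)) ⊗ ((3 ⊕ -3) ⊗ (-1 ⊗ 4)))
(((4 ⊗ 5) ⊕ (2 ⊗ 8)) ⊗ ((3 ⊕ -3) ⊗ (-1 ⊗ 4))) = 9

Expand innermost to outermost. Recall ⊕ takes the minimum of its arguments and ⊗ takes their sum. Working out the expression (((4 ⊗ 5) ⊕ (2 ⊗ 8)) ⊗ ((3 ⊕ -3) ⊗ (-1 ⊗ 4))) gives 9.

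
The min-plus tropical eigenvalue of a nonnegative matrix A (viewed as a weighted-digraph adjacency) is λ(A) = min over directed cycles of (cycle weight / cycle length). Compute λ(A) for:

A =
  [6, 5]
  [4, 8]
λ(A) = 9/2

Enumerate directed cycles and compute their means (weight / length). Sample:
  cycle 0 → 0: weight = 6, length = 1, mean = 6/1 ≈ 6.000
  cycle 1 → 1: weight = 8, length = 1, mean = 8/1 ≈ 8.000
  cycle 0 → 1 → 0: weight = 9, length = 2, mean = 9/2 ≈ 4.500
  cycle 1 → 0 → 1: weight = 9, length = 2, mean = 9/2 ≈ 4.500
Minimum mean = 4.500, attained e.g. along the cycle 0 → 1 → 0 with weight 9 and length 2. So λ(A) = 9/2 = 9/2.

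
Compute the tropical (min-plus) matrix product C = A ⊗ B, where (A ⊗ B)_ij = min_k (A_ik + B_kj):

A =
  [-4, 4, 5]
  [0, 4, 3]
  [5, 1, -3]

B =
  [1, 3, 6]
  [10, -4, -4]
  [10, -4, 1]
A ⊗ B =
  [-3, -1, 0]
  [1, -1, 0]
  [6, -7, -3]

Apply the min-plus product entry-by-entry:
  C[0][0] = min over k of (A[0][0] + B[0][0] = -4 + 1 = -3, A[0][1] + B[1][0] = 4 + 10 = 14, A[0][2] + B[2][0] = 5 + 10 = 15) = -3 (attained at k = 0)
  C[0][1] = min over k of (A[0][0] + B[0][1] = -4 + 3 = -1, A[0][1] + B[1][1] = 4 + -4 = 0, A[0][2] + B[2][1] = 5 + -4 = 1) = -1 (attained at k = 0)
  C[0][2] = min over k of (A[0][0] + B[0][2] = -4 + 6 = 2, A[0][1] + B[1][2] = 4 + -4 = 0, A[0][2] + B[2][2] = 5 + 1 = 6) = 0 (attained at k = 1)
  C[1][0] = min over k of (A[1][0] + B[0][0] = 0 + 1 = 1, A[1][1] + B[1][0] = 4 + 10 = 14, A[1][2] + B[2][0] = 3 + 10 = 13) = 1 (attained at k = 0)
  C[1][1] = min over k of (A[1][0] + B[0][1] = 0 + 3 = 3, A[1][1] + B[1][1] = 4 + -4 = 0, A[1][2] + B[2][1] = 3 + -4 = -1) = -1 (attained at k = 2)
  C[1][2] = min over k of (A[1][0] + B[0][2] = 0 + 6 = 6, A[1][1] + B[1][2] = 4 + -4 = 0, A[1][2] + B[2][2] = 3 + 1 = 4) = 0 (attained at k = 1)
  C[2][0] = min over k of (A[2][0] + B[0][0] = 5 + 1 = 6, A[2][1] + B[1][0] = 1 + 10 = 11, A[2][2] + B[2][0] = -3 + 10 = 7) = 6 (attained at k = 0)
  C[2][1] = min over k of (A[2][0] + B[0][1] = 5 + 3 = 8, A[2][1] + B[1][1] = 1 + -4 = -3, A[2][2] + B[2][1] = -3 + -4 = -7) = -7 (attained at k = 2)
  C[2][2] = min over k of (A[2][0] + B[0][2] = 5 + 6 = 11, A[2][1] + B[1][2] = 1 + -4 = -3, A[2][2] + B[2][2] = -3 + 1 = -2) = -3 (attained at k = 1)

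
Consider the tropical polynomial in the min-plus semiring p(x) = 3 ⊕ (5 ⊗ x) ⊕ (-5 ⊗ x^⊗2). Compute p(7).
p(7) = 3

A tropical monomial a ⊗ x^⊗i evaluates to a + i · x. Evaluating each term at x = 7:
  Term 0 contributes 3 + 0 · 7 = 3
  Term 1 contributes 5 + 1 · 7 = 12
  Term 2 contributes -5 + 2 · 7 = 9
p(7) = ⊕ of these = min[3, 12, 9] = 3.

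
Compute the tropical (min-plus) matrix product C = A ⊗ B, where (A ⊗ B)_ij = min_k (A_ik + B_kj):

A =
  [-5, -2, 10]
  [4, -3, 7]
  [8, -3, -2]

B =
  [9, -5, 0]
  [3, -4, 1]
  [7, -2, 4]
A ⊗ B =
  [1, -10, -5]
  [0, -7, -2]
  [0, -7, -2]

Apply the min-plus product entry-by-entry:
  C[0][0] = min over k of (A[0][0] + B[0][0] = -5 + 9 = 4, A[0][1] + B[1][0] = -2 + 3 = 1, A[0][2] + B[2][0] = 10 + 7 = 17) = 1 (attained at k = 1)
  C[0][1] = min over k of (A[0][0] + B[0][1] = -5 + -5 = -10, A[0][1] + B[1][1] = -2 + -4 = -6, A[0][2] + B[2][1] = 10 + -2 = 8) = -10 (attained at k = 0)
  C[0][2] = min over k of (A[0][0] + B[0][2] = -5 + 0 = -5, A[0][1] + B[1][2] = -2 + 1 = -1, A[0][2] + B[2][2] = 10 + 4 = 14) = -5 (attained at k = 0)
  C[1][0] = min over k of (A[1][0] + B[0][0] = 4 + 9 = 13, A[1][1] + B[1][0] = -3 + 3 = 0, A[1][2] + B[2][0] = 7 + 7 = 14) = 0 (attained at k = 1)
  C[1][1] = min over k of (A[1][0] + B[0][1] = 4 + -5 = -1, A[1][1] + B[1][1] = -3 + -4 = -7, A[1][2] + B[2][1] = 7 + -2 = 5) = -7 (attained at k = 1)
  C[1][2] = min over k of (A[1][0] + B[0][2] = 4 + 0 = 4, A[1][1] + B[1][2] = -3 + 1 = -2, A[1][2] + B[2][2] = 7 + 4 = 11) = -2 (attained at k = 1)
  C[2][0] = min over k of (A[2][0] + B[0][0] = 8 + 9 = 17, A[2][1] + B[1][0] = -3 + 3 = 0, A[2][2] + B[2][0] = -2 + 7 = 5) = 0 (attained at k = 1)
  C[2][1] = min over k of (A[2][0] + B[0][1] = 8 + -5 = 3, A[2][1] + B[1][1] = -3 + -4 = -7, A[2][2] + B[2][1] = -2 + -2 = -4) = -7 (attained at k = 1)
  C[2][2] = min over k of (A[2][0] + B[0][2] = 8 + 0 = 8, A[2][1] + B[1][2] = -3 + 1 = -2, A[2][2] + B[2][2] = -2 + 4 = 2) = -2 (attained at k = 1)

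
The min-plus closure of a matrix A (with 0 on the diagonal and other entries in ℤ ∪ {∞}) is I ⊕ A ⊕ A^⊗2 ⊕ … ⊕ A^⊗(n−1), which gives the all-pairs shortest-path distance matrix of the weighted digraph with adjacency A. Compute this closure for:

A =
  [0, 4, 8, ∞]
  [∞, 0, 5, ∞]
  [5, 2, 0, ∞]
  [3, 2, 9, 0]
Closure =
  [0, 4, 8, ∞]
  [10, 0, 5, ∞]
  [5, 2, 0, ∞]
  [3, 2, 7, 0]

This is the Floyd-Warshall all-pairs shortest-path computation. For each intermediate vertex k = 0, 1, …, 3, update dist[i][j] ← min(dist[i][j], dist[i][k] + dist[k][j]). The final matrix gives, for each (i, j), the minimum total weight of any directed path from i to j (possibly empty when i = j).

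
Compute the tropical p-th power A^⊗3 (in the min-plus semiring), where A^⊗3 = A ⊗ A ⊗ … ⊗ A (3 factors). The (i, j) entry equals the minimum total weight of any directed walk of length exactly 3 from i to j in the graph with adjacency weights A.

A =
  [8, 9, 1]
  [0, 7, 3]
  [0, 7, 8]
A^⊗3 =
  [8, 10, 2]
  [1, 8, 4]
  [1, 8, 8]

Each entry (A^⊗3)_ij equals the minimum over all length-3 walks i = v_0 → v_1 → … → v_3 = j of Σ_t A[v_t][v_{t+1}]. For example, for (i, j) = (0, 2) we minimise over 9 possible intermediate vertex sequences; the minimum is 2, attained along the walk 0 → 2 → 0 → 2.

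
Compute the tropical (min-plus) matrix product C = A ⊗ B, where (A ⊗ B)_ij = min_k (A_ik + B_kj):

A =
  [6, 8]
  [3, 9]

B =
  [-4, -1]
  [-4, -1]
A ⊗ B =
  [2, 5]
  [-1, 2]

Apply the min-plus product entry-by-entry:
  C[0][0] = min over k of (A[0][0] + B[0][0] = 6 + -4 = 2, A[0][1] + B[1][0] = 8 + -4 = 4) = 2 (attained at k = 0)
  C[0][1] = min over k of (A[0][0] + B[0][1] = 6 + -1 = 5, A[0][1] + B[1][1] = 8 + -1 = 7) = 5 (attained at k = 0)
  C[1][0] = min over k of (A[1][0] + B[0][0] = 3 + -4 = -1, A[1][1] + B[1][0] = 9 + -4 = 5) = -1 (attained at k = 0)
  C[1][1] = min over k of (A[1][0] + B[0][1] = 3 + -1 = 2, A[1][1] + B[1][1] = 9 + -1 = 8) = 2 (attained at k = 0)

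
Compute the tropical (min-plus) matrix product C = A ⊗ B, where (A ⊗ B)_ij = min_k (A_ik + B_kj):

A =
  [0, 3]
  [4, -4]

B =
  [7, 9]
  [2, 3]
A ⊗ B =
  [5, 6]
  [-2, -1]

Apply the min-plus product entry-by-entry:
  C[0][0] = min over k of (A[0][0] + B[0][0] = 0 + 7 = 7, A[0][1] + B[1][0] = 3 + 2 = 5) = 5 (attained at k = 1)
  C[0][1] = min over k of (A[0][0] + B[0][1] = 0 + 9 = 9, A[0][1] + B[1][1] = 3 + 3 = 6) = 6 (attained at k = 1)
  C[1][0] = min over k of (A[1][0] + B[0][0] = 4 + 7 = 11, A[1][1] + B[1][0] = -4 + 2 = -2) = -2 (attained at k = 1)
  C[1][1] = min over k of (A[1][0] + B[0][1] = 4 + 9 = 13, A[1][1] + B[1][1] = -4 + 3 = -1) = -1 (attained at k = 1)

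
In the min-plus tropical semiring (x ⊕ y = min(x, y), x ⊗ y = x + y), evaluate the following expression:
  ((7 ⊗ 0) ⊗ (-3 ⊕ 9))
((7 ⊗ 0) ⊗ (-3 ⊕ 9)) = 4

Expand innermost to outermost. Recall ⊕ takes the minimum of its arguments and ⊗ takes their sum. Working out the expression ((7 ⊗ 0) ⊗ (-3 ⊕ 9)) gives 4.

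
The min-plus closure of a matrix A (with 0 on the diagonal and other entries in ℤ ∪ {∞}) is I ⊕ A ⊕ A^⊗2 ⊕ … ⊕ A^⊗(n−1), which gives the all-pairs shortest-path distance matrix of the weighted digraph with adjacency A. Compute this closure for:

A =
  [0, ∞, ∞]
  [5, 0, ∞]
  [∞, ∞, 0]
Closure =
  [0, ∞, ∞]
  [5, 0, ∞]
  [∞, ∞, 0]

This is the Floyd-Warshall all-pairs shortest-path computation. For each intermediate vertex k = 0, 1, …, 2, update dist[i][j] ← min(dist[i][j], dist[i][k] + dist[k][j]). The final matrix gives, for each (i, j), the minimum total weight of any directed path from i to j (possibly empty when i = j).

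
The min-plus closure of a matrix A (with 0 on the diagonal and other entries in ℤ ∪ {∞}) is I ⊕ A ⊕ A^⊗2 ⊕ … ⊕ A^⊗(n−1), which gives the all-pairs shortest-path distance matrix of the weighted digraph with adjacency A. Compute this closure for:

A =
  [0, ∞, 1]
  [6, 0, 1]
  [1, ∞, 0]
Closure =
  [0, ∞, 1]
  [2, 0, 1]
  [1, ∞, 0]

This is the Floyd-Warshall all-pairs shortest-path computation. For each intermediate vertex k = 0, 1, …, 2, update dist[i][j] ← min(dist[i][j], dist[i][k] + dist[k][j]). The final matrix gives, for each (i, j), the minimum total weight of any directed path from i to j (possibly empty when i = j).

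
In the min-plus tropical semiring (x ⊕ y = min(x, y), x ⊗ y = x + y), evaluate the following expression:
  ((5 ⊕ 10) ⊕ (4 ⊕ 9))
((5 ⊕ 10) ⊕ (4 ⊕ 9)) = 4

Expand innermost to outermost. Recall ⊕ takes the minimum of its arguments and ⊗ takes their sum. Working out the expression ((5 ⊕ 10) ⊕ (4 ⊕ 9)) gives 4.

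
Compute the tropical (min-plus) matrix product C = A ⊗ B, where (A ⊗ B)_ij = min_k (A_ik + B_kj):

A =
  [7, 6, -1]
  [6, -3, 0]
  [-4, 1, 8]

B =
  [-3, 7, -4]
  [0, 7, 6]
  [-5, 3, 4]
A ⊗ B =
  [-6, 2, 3]
  [-5, 3, 2]
  [-7, 3, -8]

Apply the min-plus product entry-by-entry:
  C[0][0] = min over k of (A[0][0] + B[0][0] = 7 + -3 = 4, A[0][1] + B[1][0] = 6 + 0 = 6, A[0][2] + B[2][0] = -1 + -5 = -6) = -6 (attained at k = 2)
  C[0][1] = min over k of (A[0][0] + B[0][1] = 7 + 7 = 14, A[0][1] + B[1][1] = 6 + 7 = 13, A[0][2] + B[2][1] = -1 + 3 = 2) = 2 (attained at k = 2)
  C[0][2] = min over k of (A[0][0] + B[0][2] = 7 + -4 = 3, A[0][1] + B[1][2] = 6 + 6 = 12, A[0][2] + B[2][2] = -1 + 4 = 3) = 3 (attained at k = 0)
  C[1][0] = min over k of (A[1][0] + B[0][0] = 6 + -3 = 3, A[1][1] + B[1][0] = -3 + 0 = -3, A[1][2] + B[2][0] = 0 + -5 = -5) = -5 (attained at k = 2)
  C[1][1] = min over k of (A[1][0] + B[0][1] = 6 + 7 = 13, A[1][1] + B[1][1] = -3 + 7 = 4, A[1][2] + B[2][1] = 0 + 3 = 3) = 3 (attained at k = 2)
  C[1][2] = min over k of (A[1][0] + B[0][2] = 6 + -4 = 2, A[1][1] + B[1][2] = -3 + 6 = 3, A[1][2] + B[2][2] = 0 + 4 = 4) = 2 (attained at k = 0)
  C[2][0] = min over k of (A[2][0] + B[0][0] = -4 + -3 = -7, A[2][1] + B[1][0] = 1 + 0 = 1, A[2][2] + B[2][0] = 8 + -5 = 3) = -7 (attained at k = 0)
  C[2][1] = min over k of (A[2][0] + B[0][1] = -4 + 7 = 3, A[2][1] + B[1][1] = 1 + 7 = 8, A[2][2] + B[2][1] = 8 + 3 = 11) = 3 (attained at k = 0)
  C[2][2] = min over k of (A[2][0] + B[0][2] = -4 + -4 = -8, A[2][1] + B[1][2] = 1 + 6 = 7, A[2][2] + B[2][2] = 8 + 4 = 12) = -8 (attained at k = 0)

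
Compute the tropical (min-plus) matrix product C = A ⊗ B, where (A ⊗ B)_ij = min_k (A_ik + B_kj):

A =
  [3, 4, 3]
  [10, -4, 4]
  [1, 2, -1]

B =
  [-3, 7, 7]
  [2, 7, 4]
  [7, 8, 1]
A ⊗ B =
  [0, 10, 4]
  [-2, 3, 0]
  [-2, 7, 0]

Apply the min-plus product entry-by-entry:
  C[0][0] = min over k of (A[0][0] + B[0][0] = 3 + -3 = 0, A[0][1] + B[1][0] = 4 + 2 = 6, A[0][2] + B[2][0] = 3 + 7 = 10) = 0 (attained at k = 0)
  C[0][1] = min over k of (A[0][0] + B[0][1] = 3 + 7 = 10, A[0][1] + B[1][1] = 4 + 7 = 11, A[0][2] + B[2][1] = 3 + 8 = 11) = 10 (attained at k = 0)
  C[0][2] = min over k of (A[0][0] + B[0][2] = 3 + 7 = 10, A[0][1] + B[1][2] = 4 + 4 = 8, A[0][2] + B[2][2] = 3 + 1 = 4) = 4 (attained at k = 2)
  C[1][0] = min over k of (A[1][0] + B[0][0] = 10 + -3 = 7, A[1][1] + B[1][0] = -4 + 2 = -2, A[1][2] + B[2][0] = 4 + 7 = 11) = -2 (attained at k = 1)
  C[1][1] = min over k of (A[1][0] + B[0][1] = 10 + 7 = 17, A[1][1] + B[1][1] = -4 + 7 = 3, A[1][2] + B[2][1] = 4 + 8 = 12) = 3 (attained at k = 1)
  C[1][2] = min over k of (A[1][0] + B[0][2] = 10 + 7 = 17, A[1][1] + B[1][2] = -4 + 4 = 0, A[1][2] + B[2][2] = 4 + 1 = 5) = 0 (attained at k = 1)
  C[2][0] = min over k of (A[2][0] + B[0][0] = 1 + -3 = -2, A[2][1] + B[1][0] = 2 + 2 = 4, A[2][2] + B[2][0] = -1 + 7 = 6) = -2 (attained at k = 0)
  C[2][1] = min over k of (A[2][0] + B[0][1] = 1 + 7 = 8, A[2][1] + B[1][1] = 2 + 7 = 9, A[2][2] + B[2][1] = -1 + 8 = 7) = 7 (attained at k = 2)
  C[2][2] = min over k of (A[2][0] + B[0][2] = 1 + 7 = 8, A[2][1] + B[1][2] = 2 + 4 = 6, A[2][2] + B[2][2] = -1 + 1 = 0) = 0 (attained at k = 2)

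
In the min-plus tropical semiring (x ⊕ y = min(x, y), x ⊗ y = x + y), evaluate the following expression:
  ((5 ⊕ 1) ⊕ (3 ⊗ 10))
((5 ⊕ 1) ⊕ (3 ⊗ 10)) = 1

Expand innermost to outermost. Recall ⊕ takes the minimum of its arguments and ⊗ takes their sum. Working out the expression ((5 ⊕ 1) ⊕ (3 ⊗ 10)) gives 1.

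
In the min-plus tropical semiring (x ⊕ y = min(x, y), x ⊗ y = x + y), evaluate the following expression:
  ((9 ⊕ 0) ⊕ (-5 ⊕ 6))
((9 ⊕ 0) ⊕ (-5 ⊕ 6)) = -5

Expand innermost to outermost. Recall ⊕ takes the minimum of its arguments and ⊗ takes their sum. Working out the expression ((9 ⊕ 0) ⊕ (-5 ⊕ 6)) gives -5.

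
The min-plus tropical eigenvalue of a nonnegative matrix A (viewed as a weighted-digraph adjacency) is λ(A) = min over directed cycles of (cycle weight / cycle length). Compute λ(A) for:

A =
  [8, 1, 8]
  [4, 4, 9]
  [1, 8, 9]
λ(A) = 5/2

Enumerate directed cycles and compute their means (weight / length). Sample:
  cycle 0 → 0: weight = 8, length = 1, mean = 8/1 ≈ 8.000
  cycle 1 → 1: weight = 4, length = 1, mean = 4/1 ≈ 4.000
  cycle 2 → 2: weight = 9, length = 1, mean = 9/1 ≈ 9.000
  cycle 0 → 1 → 0: weight = 5, length = 2, mean = 5/2 ≈ 2.500
  cycle 0 → 2 → 0: weight = 9, length = 2, mean = 9/2 ≈ 4.500
  cycle 1 → 0 → 1: weight = 5, length = 2, mean = 5/2 ≈ 2.500
Minimum mean = 2.500, attained e.g. along the cycle 0 → 1 → 0 with weight 5 and length 2. So λ(A) = 5/2 = 5/2.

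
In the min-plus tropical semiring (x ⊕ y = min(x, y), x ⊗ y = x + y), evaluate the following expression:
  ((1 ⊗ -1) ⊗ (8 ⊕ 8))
((1 ⊗ -1) ⊗ (8 ⊕ 8)) = 8

Expand innermost to outermost. Recall ⊕ takes the minimum of its arguments and ⊗ takes their sum. Working out the expression ((1 ⊗ -1) ⊗ (8 ⊕ 8)) gives 8.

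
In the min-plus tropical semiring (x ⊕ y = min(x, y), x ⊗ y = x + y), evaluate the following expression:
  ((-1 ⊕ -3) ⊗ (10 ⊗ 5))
((-1 ⊕ -3) ⊗ (10 ⊗ 5)) = 12

Expand innermost to outermost. Recall ⊕ takes the minimum of its arguments and ⊗ takes their sum. Working out the expression ((-1 ⊕ -3) ⊗ (10 ⊗ 5)) gives 12.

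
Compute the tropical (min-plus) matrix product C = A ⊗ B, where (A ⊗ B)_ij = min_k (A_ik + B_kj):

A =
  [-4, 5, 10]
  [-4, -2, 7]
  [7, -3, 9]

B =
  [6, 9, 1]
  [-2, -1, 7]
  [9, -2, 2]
A ⊗ B =
  [2, 4, -3]
  [-4, -3, -3]
  [-5, -4, 4]

Apply the min-plus product entry-by-entry:
  C[0][0] = min over k of (A[0][0] + B[0][0] = -4 + 6 = 2, A[0][1] + B[1][0] = 5 + -2 = 3, A[0][2] + B[2][0] = 10 + 9 = 19) = 2 (attained at k = 0)
  C[0][1] = min over k of (A[0][0] + B[0][1] = -4 + 9 = 5, A[0][1] + B[1][1] = 5 + -1 = 4, A[0][2] + B[2][1] = 10 + -2 = 8) = 4 (attained at k = 1)
  C[0][2] = min over k of (A[0][0] + B[0][2] = -4 + 1 = -3, A[0][1] + B[1][2] = 5 + 7 = 12, A[0][2] + B[2][2] = 10 + 2 = 12) = -3 (attained at k = 0)
  C[1][0] = min over k of (A[1][0] + B[0][0] = -4 + 6 = 2, A[1][1] + B[1][0] = -2 + -2 = -4, A[1][2] + B[2][0] = 7 + 9 = 16) = -4 (attained at k = 1)
  C[1][1] = min over k of (A[1][0] + B[0][1] = -4 + 9 = 5, A[1][1] + B[1][1] = -2 + -1 = -3, A[1][2] + B[2][1] = 7 + -2 = 5) = -3 (attained at k = 1)
  C[1][2] = min over k of (A[1][0] + B[0][2] = -4 + 1 = -3, A[1][1] + B[1][2] = -2 + 7 = 5, A[1][2] + B[2][2] = 7 + 2 = 9) = -3 (attained at k = 0)
  C[2][0] = min over k of (A[2][0] + B[0][0] = 7 + 6 = 13, A[2][1] + B[1][0] = -3 + -2 = -5, A[2][2] + B[2][0] = 9 + 9 = 18) = -5 (attained at k = 1)
  C[2][1] = min over k of (A[2][0] + B[0][1] = 7 + 9 = 16, A[2][1] + B[1][1] = -3 + -1 = -4, A[2][2] + B[2][1] = 9 + -2 = 7) = -4 (attained at k = 1)
  C[2][2] = min over k of (A[2][0] + B[0][2] = 7 + 1 = 8, A[2][1] + B[1][2] = -3 + 7 = 4, A[2][2] + B[2][2] = 9 + 2 = 11) = 4 (attained at k = 1)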